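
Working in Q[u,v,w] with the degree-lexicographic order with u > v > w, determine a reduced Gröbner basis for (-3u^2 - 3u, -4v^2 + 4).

G = {u^2 + u, v^2 - 1}

f_1 = -3u^2 - 3u, LT = u^2.
f_2 = -4v^2 + 4, LT = v^2.

The S-polynomials (S(f_1,f_2)) all reduce to 0 modulo the current basis, so we have a Gröbner basis.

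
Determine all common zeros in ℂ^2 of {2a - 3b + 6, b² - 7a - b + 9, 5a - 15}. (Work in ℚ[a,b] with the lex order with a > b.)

{(3, 4)}

Compute a lex Gröbner basis by Buchberger's algorithm.
f_1 = 2a - 3b + 6, LT = a.
f_2 = -7a + b² - b + 9, LT = a.
f_3 = 5a - 15, LT = a.

S(f_1,f_2): lcm = a. S = 1/7b² - 23/14b + 30/7.
  reduce S modulo (f_1, f_2, f_3):
  remainder 1/7b² - 23/14b + 30/7 ≠ 0; add h_4 = 1/7b² - 23/14b + 30/7 to the basis.

S(f_1,f_3): lcm = a. S = -3/2b + 6.
  reduce S modulo (f_1, f_2, f_3, h_4):
  remainder -3/2b + 6 ≠ 0; add h_5 = -3/2b + 6 to the basis.

The other S-polynomials (S(f_2,f_3), S(f_1,h_4), S(f_2,h_4), S(f_3,h_4), S(f_1,h_5), S(f_2,h_5), S(f_3,h_5), S(h_4,h_5)) all reduce to 0 modulo the current basis, so we have a Gröbner basis.
Inter-reduce: drop elements whose leading term is divisible by another's, tail-reduce, and make monic.
Reduced Gröbner basis: {a - 3, b - 4}.

From the last basis element, b - 4 = 0, so b takes values in {4}. Each choice, substituted upward through the basis, yields the corresponding point(s) of the solution set.
  b = 4: the earlier basis element becomes a - 3 = 0, giving a = 3 — point (3, 4).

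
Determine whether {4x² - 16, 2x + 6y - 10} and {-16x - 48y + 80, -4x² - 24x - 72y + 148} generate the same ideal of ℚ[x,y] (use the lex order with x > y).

Equality of ideals is decidable: compute both reduced Gröbner bases (unique for the ordering) and check whether they agree.
Buchberger on the first generating set:
f_1 = 4x² - 16, LT = x².
f_2 = 2x + 6y - 10, LT = x.

S(f_1,f_2): lcm = x². S = -3xy + 5x - 4.
  leading term xy: subtract (-3/2y)·f_2 from -3xy + 5x - 4 → 5x + 9y² - 15y - 4
  leading term x: subtract (5/2)·f_2 from 5x + 9y² - 15y - 4 → 9y² - 30y + 21
  leading term y²: no divisor's leading term divides it; move 9y² to the remainder.
  leading term y: no divisor's leading term divides it; move -30y to the remainder.
  leading term 1: no divisor's leading term divides it; move 21 to the remainder.
  remainder 9y² - 30y + 21 ≠ 0; add g_3 = 9y² - 30y + 21 to the basis.

S(f_1,g_3): leading monomials are coprime, so the S-polynomial reduces to 0 (Buchberger's first criterion).
S(f_2,g_3): leading monomials are coprime, so the S-polynomial reduces to 0 (Buchberger's first criterion).
Every S-polynomial of the final basis reduces to 0, so we have a Gröbner basis.
Inter-reduce: drop elements whose leading term is divisible by another's, tail-reduce, and make monic.
Reduced Gröbner basis: {x + 3y - 5, y² - 10/3y + 7/3}.

Buchberger on the second generating set:
h_1 = -16x - 48y + 80, LT = x.
h_2 = -4x² - 24x - 72y + 148, LT = x².

S(h_1,h_2): lcm = x². S = 3xy - 11x - 18y + 37.
  leading term xy: subtract (-3/16y)·h_1 from 3xy - 11x - 18y + 37 → -11x - 9y² - 3y + 37
  leading term x: subtract (11/16)·h_1 from -11x - 9y² - 3y + 37 → -9y² + 30y - 18
  leading term y²: no divisor's leading term divides it; move -9y² to the remainder.
  leading term y: no divisor's leading term divides it; move 30y to the remainder.
  leading term 1: no divisor's leading term divides it; move -18 to the remainder.
  remainder -9y² + 30y - 18 ≠ 0; add k_3 = -9y² + 30y - 18 to the basis.

S(h_1,k_3): leading monomials are coprime, so the S-polynomial reduces to 0 (Buchberger's first criterion).
S(h_2,k_3): leading monomials are coprime, so the S-polynomial reduces to 0 (Buchberger's first criterion).
Every S-polynomial of the final basis reduces to 0, so we have a Gröbner basis.
Inter-reduce: drop elements whose leading term is divisible by another's, tail-reduce, and make monic.
Reduced Gröbner basis: {x + 3y - 5, y² - 10/3y + 2}.

The bases are distinct; the ideals are different.

No, the ideals differ.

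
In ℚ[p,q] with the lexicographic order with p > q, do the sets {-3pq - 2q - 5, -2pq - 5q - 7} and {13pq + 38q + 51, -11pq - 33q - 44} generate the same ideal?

Yes, the ideals are equal.

Two ideals are equal iff their reduced Gröbner bases coincide (the reduced basis is unique for a fixed ordering).
Buchberger on the first generating set:
f_1 = -3pq - 2q - 5, LT = pq.
f_2 = -2pq - 5q - 7, LT = pq.

S(f_1,f_2): lcm = pq. S = -11/6q - 11/6.
  leading term q: no divisor's leading term divides it; move -11/6q to the remainder.
  leading term 1: no divisor's leading term divides it; move -11/6 to the remainder.
  remainder -11/6q - 11/6 ≠ 0; add g_3 = -11/6q - 11/6 to the basis.

S(f_1,g_3): lcm = pq. S = -p + ⅔q + 5/3.
  leading term p: no divisor's leading term divides it; move -p to the remainder.
  leading term q: subtract (-4/11)·g_3 from ⅔q + 5/3 → 1
  leading term 1: no divisor's leading term divides it; move 1 to the remainder.
  remainder -p + 1 ≠ 0; add g_4 = -p + 1 to the basis.

The other S-polynomials (S(f_2,g_3), S(f_1,g_4), S(f_2,g_4), S(g_3,g_4)) all reduce to 0 modulo the current basis, so we have a Gröbner basis.
Inter-reduce: drop elements whose leading term is divisible by another's, tail-reduce, and make monic.
Reduced Gröbner basis: {p - 1, q + 1}.

Buchberger on the second generating set:
h_1 = 13pq + 38q + 51, LT = pq.
h_2 = -11pq - 33q - 44, LT = pq.

S(h_1,h_2): lcm = pq. S = -1/13q - 1/13.
  leading term q: no divisor's leading term divides it; move -1/13q to the remainder.
  leading term 1: no divisor's leading term divides it; move -1/13 to the remainder.
  remainder -1/13q - 1/13 ≠ 0; add k_3 = -1/13q - 1/13 to the basis.

S(h_1,k_3): lcm = pq. S = -p + 38/13q + 51/13.
  leading term p: no divisor's leading term divides it; move -p to the remainder.
  leading term q: subtract (-38)·k_3 from 38/13q + 51/13 → 1
  leading term 1: no divisor's leading term divides it; move 1 to the remainder.
  remainder -p + 1 ≠ 0; add k_4 = -p + 1 to the basis.

The other S-polynomials (S(h_2,k_3), S(h_1,k_4), S(h_2,k_4), S(k_3,k_4)) all reduce to 0 modulo the current basis, so we have a Gröbner basis.
Inter-reduce: drop elements whose leading term is divisible by another's, tail-reduce, and make monic.
Reduced Gröbner basis: {p - 1, q + 1}.

These coincide, so the ideals are equal.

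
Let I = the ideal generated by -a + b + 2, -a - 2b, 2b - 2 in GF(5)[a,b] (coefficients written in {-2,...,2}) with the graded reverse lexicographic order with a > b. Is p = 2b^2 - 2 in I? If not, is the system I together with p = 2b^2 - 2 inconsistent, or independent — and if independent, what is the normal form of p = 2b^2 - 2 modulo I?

2b^2 - 2 lies in I (it reduces to 0).

First compute the reduced Gröbner basis of I by Buchberger's algorithm.
f_1 = -a + b + 2, LT = a.
f_2 = -a - 2b, LT = a.
f_3 = 2b - 2, LT = b.

The S-polynomials (S(f_1,f_2), S(f_1,f_3), S(f_2,f_3)) all reduce to 0 modulo the current basis, so we have a Gröbner basis.
Inter-reduce: drop elements whose leading term is divisible by another's, tail-reduce, and make monic.
Reduced Gröbner basis: {a + 2, b - 1}.
Label its elements g_1 = a + 2, g_2 = b - 1.

Reduce p = 2b^2 - 2 modulo G:
  leading term b^2: subtract (2b)·g_2 from 2b^2 - 2 → 2b - 2
  leading term b: subtract (2)·g_2 from 2b - 2 → 0
  normal form = 0.
Since the normal form is 0, p ∈ I.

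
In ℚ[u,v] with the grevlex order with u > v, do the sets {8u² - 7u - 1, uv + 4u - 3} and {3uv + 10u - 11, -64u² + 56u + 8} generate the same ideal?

Equality of ideals is decidable: compute both reduced Gröbner bases (unique for the ordering) and check whether they agree.
Buchberger on the first generating set:
f_1 = 8u² - 7u - 1, LT = u².
f_2 = uv + 4u - 3, LT = uv.

S(f_1,f_2): lcm = u²v. S = -4u² - ⅞uv + 3u - ⅛v.
  leading term u²: subtract (-½)·f_1 from -4u² - ⅞uv + 3u - ⅛v → -⅞uv - ½u - ⅛v - ½
  leading term uv: subtract (-⅞)·f_2 from -⅞uv - ½u - ⅛v - ½ → 3u - ⅛v - 25/8
  leading term u: no divisor's leading term divides it; move 3u to the remainder.
  leading term v: no divisor's leading term divides it; move -⅛v to the remainder.
  leading term 1: no divisor's leading term divides it; move -25/8 to the remainder.
  remainder 3u - ⅛v - 25/8 ≠ 0; add g_3 = 3u - ⅛v - 25/8 to the basis.

S(f_1,g_3): lcm = u². S = 1/24uv + ⅙u - ⅛.
  leading term uv: subtract (1/24)·f_2 from 1/24uv + ⅙u - ⅛ → 0
  remainder 0.

S(f_2,g_3): lcm = uv. S = 1/24v² + 4u + 25/24v - 3.
  leading term v²: no divisor's leading term divides it; move 1/24v² to the remainder.
  leading term u: subtract (4/3)·g_3 from 4u + 25/24v - 3 → 29/24v + 7/6
  leading term v: no divisor's leading term divides it; move 29/24v to the remainder.
  leading term 1: no divisor's leading term divides it; move 7/6 to the remainder.
  remainder 1/24v² + 29/24v + 7/6 ≠ 0; add g_4 = 1/24v² + 29/24v + 7/6 to the basis.

S(f_1,g_4): leading monomials are coprime, so the S-polynomial reduces to 0 (Buchberger's first criterion).
S(f_2,g_4): lcm = uv². S = -25uv - 28u - 3v.
  leading term uv: subtract (-25)·f_2 from -25uv - 28u - 3v → 72u - 3v - 75
  leading term u: subtract (24)·g_3 from 72u - 3v - 75 → 0
  remainder 0.

S(g_3,g_4): leading monomials are coprime, so the S-polynomial reduces to 0 (Buchberger's first criterion).
Every S-polynomial of the final basis reduces to 0, so we have a Gröbner basis.
Inter-reduce: drop elements whose leading term is divisible by another's, tail-reduce, and make monic.
Reduced Gröbner basis: {v² + 29v + 28, u - 1/24v - 25/24}.

Buchberger on the second generating set:
h_1 = 3uv + 10u - 11, LT = uv.
h_2 = -64u² + 56u + 8, LT = u².

S(h_1,h_2): lcm = u²v. S = 10/3u² + ⅞uv - 11/3u + ⅛v.
  leading term u²: subtract (-5/96)·h_2 from 10/3u² + ⅞uv - 11/3u + ⅛v → ⅞uv - ¾u + ⅛v + 5/12
  leading term uv: subtract (7/24)·h_1 from ⅞uv - ¾u + ⅛v + 5/12 → -11/3u + ⅛v + 29/8
  leading term u: no divisor's leading term divides it; move -11/3u to the remainder.
  leading term v: no divisor's leading term divides it; move ⅛v to the remainder.
  leading term 1: no divisor's leading term divides it; move 29/8 to the remainder.
  remainder -11/3u + ⅛v + 29/8 ≠ 0; add k_3 = -11/3u + ⅛v + 29/8 to the basis.

S(h_1,k_3): lcm = uv. S = 3/88v² + 10/3u + 87/88v - 11/3.
  leading term v²: no divisor's leading term divides it; move 3/88v² to the remainder.
  leading term u: subtract (-10/11)·k_3 from 10/3u + 87/88v - 11/3 → 97/88v - 49/132
  leading term v: no divisor's leading term divides it; move 97/88v to the remainder.
  leading term 1: no divisor's leading term divides it; move -49/132 to the remainder.
  remainder 3/88v² + 97/88v - 49/132 ≠ 0; add k_4 = 3/88v² + 97/88v - 49/132 to the basis.

S(h_2,k_3): lcm = u². S = 3/88uv + 5/44u - ⅛.
  leading term uv: subtract (1/88)·h_1 from 3/88uv + 5/44u - ⅛ → 0
  remainder 0.

S(h_1,k_4): lcm = uv². S = -29uv + 98/9u - 11/3v.
  leading term uv: subtract (-29/3)·h_1 from -29uv + 98/9u - 11/3v → 968/9u - 11/3v - 319/3
  leading term u: subtract (-88/3)·k_3 from 968/9u - 11/3v - 319/3 → 0
  remainder 0.

S(h_2,k_4): leading monomials are coprime, so the S-polynomial reduces to 0 (Buchberger's first criterion).
S(k_3,k_4): leading monomials are coprime, so the S-polynomial reduces to 0 (Buchberger's first criterion).
Every S-polynomial of the final basis reduces to 0, so we have a Gröbner basis.
Inter-reduce: drop elements whose leading term is divisible by another's, tail-reduce, and make monic.
Reduced Gröbner basis: {v² + 97/3v - 98/9, u - 3/88v - 87/88}.

These differ, so the ideals are not equal.
The choice of monomial ordering does not affect the verdict — as long as both bases are computed under the same ordering, their equality decides ideal equality.

No, the ideals differ.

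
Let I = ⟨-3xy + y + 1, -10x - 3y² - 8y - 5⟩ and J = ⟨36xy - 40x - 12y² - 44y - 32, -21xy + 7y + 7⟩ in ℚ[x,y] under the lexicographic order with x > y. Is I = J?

Yes, the ideals are equal.

Equality of ideals is decidable: compute both reduced Gröbner bases (unique for the ordering) and check whether they agree.
Buchberger on the first generating set:
f_1 = -3xy + y + 1, LT = xy.
f_2 = -10x - 3y² - 8y - 5, LT = x.

S(f_1,f_2): lcm = xy. S = -3/10y³ - ⅘y² - ⅚y - ⅓.
  reduce S modulo (f_1, f_2):
  remainder -3/10y³ - ⅘y² - ⅚y - ⅓ ≠ 0; add g_3 = -3/10y³ - ⅘y² - ⅚y - ⅓ to the basis.

The other S-polynomials (S(f_1,g_3), S(f_2,g_3)) all reduce to 0 modulo the current basis, so we have a Gröbner basis.
Inter-reduce: drop elements whose leading term is divisible by another's, tail-reduce, and make monic.
Reduced Gröbner basis: {x + 3/10y² + ⅘y + ½, y³ + 8/3y² + 25/9y + 10/9}.

Buchberger on the second generating set:
h_1 = 36xy - 40x - 12y² - 44y - 32, LT = xy.
h_2 = -21xy + 7y + 7, LT = xy.

S(h_1,h_2): lcm = xy. S = -10/9x - ⅓y² - 8/9y - 5/9.
  reduce S modulo (h_1, h_2):
  remainder -10/9x - ⅓y² - 8/9y - 5/9 ≠ 0; add k_3 = -10/9x - ⅓y² - 8/9y - 5/9 to the basis.

S(h_1,k_3): lcm = xy. S = -10/9x - 3/10y³ - 17/15y² - 31/18y - 8/9.
  reduce S modulo (h_1, h_2, k_3):
  remainder -3/10y³ - ⅘y² - ⅚y - ⅓ ≠ 0; add k_4 = -3/10y³ - ⅘y² - ⅚y - ⅓ to the basis.

The other S-polynomials (S(h_2,k_3), S(h_1,k_4), S(h_2,k_4), S(k_3,k_4)) all reduce to 0 modulo the current basis, so we have a Gröbner basis.
Inter-reduce: drop elements whose leading term is divisible by another's, tail-reduce, and make monic.
Reduced Gröbner basis: {x + 3/10y² + ⅘y + ½, y³ + 8/3y² + 25/9y + 10/9}.

Same reduced basis, so the two generating sets span the same ideal.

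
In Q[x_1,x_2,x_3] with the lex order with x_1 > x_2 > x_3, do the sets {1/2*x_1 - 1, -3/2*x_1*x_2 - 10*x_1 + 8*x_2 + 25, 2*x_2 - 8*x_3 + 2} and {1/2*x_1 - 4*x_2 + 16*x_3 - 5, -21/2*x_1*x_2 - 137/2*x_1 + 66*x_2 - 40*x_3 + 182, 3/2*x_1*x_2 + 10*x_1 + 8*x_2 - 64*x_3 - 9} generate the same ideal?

Since reduced Gröbner bases are canonical representatives of ideals under a given ordering, it suffices to compute and compare them.
Buchberger on the first generating set:
f_1 = 1/2*x_1 - 1, LT = x_1.
f_2 = -3/2*x_1*x_2 - 10*x_1 + 8*x_2 + 25, LT = x_1*x_2.
f_3 = 2*x_2 - 8*x_3 + 2, LT = x_2.

S(f_1,f_2): lcm = x_1*x_2. S = -20/3*x_1 + 10/3*x_2 + 50/3.
  leading term x_1: subtract (-40/3)·f_1 from -20/3*x_1 + 10/3*x_2 + 50/3 → 10/3*x_2 + 10/3
  leading term x_2: subtract (5/3)·f_3 from 10/3*x_2 + 10/3 → 40/3*x_3
  leading term x_3: no divisor's leading term divides it; move 40/3*x_3 to the remainder.
  remainder 40/3*x_3 ≠ 0; add g_4 = 40/3*x_3 to the basis.

The other S-polynomials (S(f_1,f_3), S(f_2,f_3), S(f_1,g_4), S(f_2,g_4), S(f_3,g_4)) all reduce to 0 modulo the current basis, so we have a Gröbner basis.
Inter-reduce: drop elements whose leading term is divisible by another's, tail-reduce, and make monic.
Reduced Gröbner basis: {x_1 - 2, x_2 + 1, x_3}.

Buchberger on the second generating set:
h_1 = 1/2*x_1 - 4*x_2 + 16*x_3 - 5, LT = x_1.
h_2 = -21/2*x_1*x_2 - 137/2*x_1 + 66*x_2 - 40*x_3 + 182, LT = x_1*x_2.
h_3 = 3/2*x_1*x_2 + 10*x_1 + 8*x_2 - 64*x_3 - 9, LT = x_1*x_2.

S(h_1,h_2): lcm = x_1*x_2. S = -137/21*x_1 - 8*x_2**2 + 32*x_2*x_3 - 26/7*x_2 - 80/21*x_3 + 52/3.
  leading term x_1: subtract (-274/21)·h_1 from -137/21*x_1 - 8*x_2**2 + 32*x_2*x_3 - 26/7*x_2 - 80/21*x_3 + 52/3 → -8*x_2**2 + 32*x_2*x_3 - 1174/21*x_2 + 4304/21*x_3 - 1006/21
  leading term x_2**2: no divisor's leading term divides it; move -8*x_2**2 to the remainder.
  leading term x_2*x_3: no divisor's leading term divides it; move 32*x_2*x_3 to the remainder.
  leading term x_2: no divisor's leading term divides it; move -1174/21*x_2 to the remainder.
  leading term x_3: no divisor's leading term divides it; move 4304/21*x_3 to the remainder.
  leading term 1: no divisor's leading term divides it; move -1006/21 to the remainder.
  remainder -8*x_2**2 + 32*x_2*x_3 - 1174/21*x_2 + 4304/21*x_3 - 1006/21 ≠ 0; add k_4 = -8*x_2**2 + 32*x_2*x_3 - 1174/21*x_2 + 4304/21*x_3 - 1006/21 to the basis.

S(h_1,h_3): lcm = x_1*x_2. S = -20/3*x_1 - 8*x_2**2 + 32*x_2*x_3 - 46/3*x_2 + 128/3*x_3 + 6.
  leading term x_1: subtract (-40/3)·h_1 from -20/3*x_1 - 8*x_2**2 + 32*x_2*x_3 - 46/3*x_2 + 128/3*x_3 + 6 → -8*x_2**2 + 32*x_2*x_3 - 206/3*x_2 + 256*x_3 - 182/3
  leading term x_2**2: subtract (1)·k_4 from -8*x_2**2 + 32*x_2*x_3 - 206/3*x_2 + 256*x_3 - 182/3 → -268/21*x_2 + 1072/21*x_3 - 268/21
  leading term x_2: no divisor's leading term divides it; move -268/21*x_2 to the remainder.
  leading term x_3: no divisor's leading term divides it; move 1072/21*x_3 to the remainder.
  leading term 1: no divisor's leading term divides it; move -268/21 to the remainder.
  remainder -268/21*x_2 + 1072/21*x_3 - 268/21 ≠ 0; add k_5 = -268/21*x_2 + 1072/21*x_3 - 268/21 to the basis.

S(h_3,k_4): lcm = x_1*x_2**2. S = 4*x_1*x_2*x_3 - 9/28*x_1*x_2 + 538/21*x_1*x_3 - 503/84*x_1 + 16/3*x_2**2 - 128/3*x_2*x_3 - 6*x_2.
  leading term x_1*x_2*x_3: subtract (8*x_2*x_3)·h_1 from 4*x_1*x_2*x_3 - 9/28*x_1*x_2 + 538/21*x_1*x_3 - 503/84*x_1 + 16/3*x_2**2 - 128/3*x_2*x_3 - 6*x_2 → -9/28*x_1*x_2 + 538/21*x_1*x_3 - 503/84*x_1 + 32*x_2**2*x_3 + 16/3*x_2**2 - 128*x_2*x_3**2 - 8/3*x_2*x_3 - 6*x_2
  leading term x_1*x_2: subtract (-9/14*x_2)·h_1 from -9/28*x_1*x_2 + 538/21*x_1*x_3 - 503/84*x_1 + 32*x_2**2*x_3 + 16/3*x_2**2 - 128*x_2*x_3**2 - 8/3*x_2*x_3 - 6*x_2 → 538/21*x_1*x_3 - 503/84*x_1 + 32*x_2**2*x_3 + 58/21*x_2**2 - 128*x_2*x_3**2 + 160/21*x_2*x_3 - 129/14*x_2
  leading term x_1*x_3: subtract (1076/21*x_3)·h_1 from 538/21*x_1*x_3 - 503/84*x_1 + 32*x_2**2*x_3 + 58/21*x_2**2 - 128*x_2*x_3**2 + 160/21*x_2*x_3 - 129/14*x_2 → -503/84*x_1 + 32*x_2**2*x_3 + 58/21*x_2**2 - 128*x_2*x_3**2 + 1488/7*x_2*x_3 - 129/14*x_2 - 17216/21*x_3**2 + 5380/21*x_3
  leading term x_1: subtract (-503/42)·h_1 from -503/84*x_1 + 32*x_2**2*x_3 + 58/21*x_2**2 - 128*x_2*x_3**2 + 1488/7*x_2*x_3 - 129/14*x_2 - 17216/21*x_3**2 + 5380/21*x_3 → 32*x_2**2*x_3 + 58/21*x_2**2 - 128*x_2*x_3**2 + 1488/7*x_2*x_3 - 2399/42*x_2 - 17216/21*x_3**2 + 9404/21*x_3 - 2515/42
  leading term x_2**2*x_3: subtract (-4*x_3)·k_4 from 32*x_2**2*x_3 + 58/21*x_2**2 - 128*x_2*x_3**2 + 1488/7*x_2*x_3 - 2399/42*x_2 - 17216/21*x_3**2 + 9404/21*x_3 - 2515/42 → 58/21*x_2**2 - 232/21*x_2*x_3 - 2399/42*x_2 + 5380/21*x_3 - 2515/42
  leading term x_2**2: subtract (-29/84)·k_4 from 58/21*x_2**2 - 232/21*x_2*x_3 - 2399/42*x_2 + 5380/21*x_3 - 2515/42 → -33701/441*x_2 + 144184/441*x_3 - 33701/441
  leading term x_2: subtract (503/84)·k_5 from -33701/441*x_2 + 144184/441*x_3 - 33701/441 → 1340/63*x_3
  leading term x_3: no divisor's leading term divides it; move 1340/63*x_3 to the remainder.
  remainder 1340/63*x_3 ≠ 0; add k_6 = 1340/63*x_3 to the basis.

The other S-polynomials (S(h_2,h_3), S(h_1,k_4), S(h_2,k_4), S(h_1,k_5), S(h_2,k_5), S(h_3,k_5), S(k_4,k_5), S(h_1,k_6), S(h_2,k_6), S(h_3,k_6), S(k_4,k_6), S(k_5,k_6)) all reduce to 0 modulo the current basis, so we have a Gröbner basis.
Inter-reduce: drop elements whose leading term is divisible by another's, tail-reduce, and make monic.
Reduced Gröbner basis: {x_1 - 2, x_2 + 1, x_3}.

The two bases agree; hence the ideals are identical.

Yes, the ideals are equal.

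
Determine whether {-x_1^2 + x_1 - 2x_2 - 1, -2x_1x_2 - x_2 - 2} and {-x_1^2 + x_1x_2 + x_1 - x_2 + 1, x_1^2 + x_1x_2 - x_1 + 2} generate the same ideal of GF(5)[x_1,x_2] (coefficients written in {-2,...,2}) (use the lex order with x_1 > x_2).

Two ideals are equal iff their reduced Gröbner bases coincide (the reduced basis is unique for a fixed ordering).
Buchberger on the first generating set:
f_1 = -x_1^2 + x_1 - 2x_2 - 1, LT = x_1^2.
f_2 = -2x_1x_2 - x_2 - 2, LT = x_1x_2.

S(f_1,f_2): lcm = x_1^2x_2. S = x_1x_2 - x_1 + 2x_2^2 + x_2.
  leading term x_1x_2: subtract (2)·f_2 from x_1x_2 - x_1 + 2x_2^2 + x_2 → -x_1 + 2x_2^2 - 2x_2 - 1
  leading term x_1: no divisor's leading term divides it; move -x_1 to the remainder.
  leading term x_2^2: no divisor's leading term divides it; move 2x_2^2 to the remainder.
  leading term x_2: no divisor's leading term divides it; move -2x_2 to the remainder.
  leading term 1: no divisor's leading term divides it; move -1 to the remainder.
  remainder -x_1 + 2x_2^2 - 2x_2 - 1 ≠ 0; add g_3 = -x_1 + 2x_2^2 - 2x_2 - 1 to the basis.

S(f_2,g_3): lcm = x_1x_2. S = 2x_2^3 - 2x_2^2 + 2x_2 + 1.
  leading term x_2^3: no divisor's leading term divides it; move 2x_2^3 to the remainder.
  leading term x_2^2: no divisor's leading term divides it; move -2x_2^2 to the remainder.
  leading term x_2: no divisor's leading term divides it; move 2x_2 to the remainder.
  leading term 1: no divisor's leading term divides it; move 1 to the remainder.
  remainder 2x_2^3 - 2x_2^2 + 2x_2 + 1 ≠ 0; add g_4 = 2x_2^3 - 2x_2^2 + 2x_2 + 1 to the basis.

The other S-polynomials (S(f_1,g_3), S(f_1,g_4), S(f_2,g_4), S(g_3,g_4)) all reduce to 0 modulo the current basis, so we have a Gröbner basis.
Inter-reduce: drop elements whose leading term is divisible by another's, tail-reduce, and make monic.
Reduced Gröbner basis: {x_1 - 2x_2^2 + 2x_2 + 1, x_2^3 - x_2^2 + x_2 - 2}.

Buchberger on the second generating set:
h_1 = -x_1^2 + x_1x_2 + x_1 - x_2 + 1, LT = x_1^2.
h_2 = x_1^2 + x_1x_2 - x_1 + 2, LT = x_1^2.

S(h_1,h_2): lcm = x_1^2. S = -2x_1x_2 + x_2 + 2.
  leading term x_1x_2: no divisor's leading term divides it; move -2x_1x_2 to the remainder.
  leading term x_2: no divisor's leading term divides it; move x_2 to the remainder.
  leading term 1: no divisor's leading term divides it; move 2 to the remainder.
  remainder -2x_1x_2 + x_2 + 2 ≠ 0; add k_3 = -2x_1x_2 + x_2 + 2 to the basis.

S(h_1,k_3): lcm = x_1^2x_2. S = -x_1x_2^2 + 2x_1x_2 + x_1 + x_2^2 - x_2.
  leading term x_1x_2^2: subtract (-2x_2)·k_3 from -x_1x_2^2 + 2x_1x_2 + x_1 + x_2^2 - x_2 → 2x_1x_2 + x_1 - 2x_2^2 - 2x_2
  leading term x_1x_2: subtract (-1)·k_3 from 2x_1x_2 + x_1 - 2x_2^2 - 2x_2 → x_1 - 2x_2^2 - x_2 + 2
  leading term x_1: no divisor's leading term divides it; move x_1 to the remainder.
  leading term x_2^2: no divisor's leading term divides it; move -2x_2^2 to the remainder.
  leading term x_2: no divisor's leading term divides it; move -x_2 to the remainder.
  leading term 1: no divisor's leading term divides it; move 2 to the remainder.
  remainder x_1 - 2x_2^2 - x_2 + 2 ≠ 0; add k_4 = x_1 - 2x_2^2 - x_2 + 2 to the basis.

S(k_3,k_4): lcm = x_1x_2. S = 2x_2^3 + x_2^2 - 1.
  leading term x_2^3: no divisor's leading term divides it; move 2x_2^3 to the remainder.
  leading term x_2^2: no divisor's leading term divides it; move x_2^2 to the remainder.
  leading term 1: no divisor's leading term divides it; move -1 to the remainder.
  remainder 2x_2^3 + x_2^2 - 1 ≠ 0; add k_5 = 2x_2^3 + x_2^2 - 1 to the basis.

The other S-polynomials (S(h_2,k_3), S(h_1,k_4), S(h_2,k_4), S(h_1,k_5), S(h_2,k_5), S(k_3,k_5), S(k_4,k_5)) all reduce to 0 modulo the current basis, so we have a Gröbner basis.
Inter-reduce: drop elements whose leading term is divisible by another's, tail-reduce, and make monic.
Reduced Gröbner basis: {x_1 - 2x_2^2 - x_2 + 2, x_2^3 - 2x_2^2 + 2}.

Since the reduced bases disagree, the two ideals are not the same.
The same test decides containment: I ⊆ J iff every generator of I reduces to 0 modulo a Gröbner basis of J.

No, the ideals differ.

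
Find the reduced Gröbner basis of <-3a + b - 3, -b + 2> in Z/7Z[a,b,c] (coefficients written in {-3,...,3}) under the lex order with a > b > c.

f_1 = -3a + b - 3, LT = a.
f_2 = -b + 2, LT = b.

The S-polynomials (S(f_1,f_2)) all reduce to 0 modulo the current basis, so we have a Gröbner basis.

G = {a - 2, b - 2}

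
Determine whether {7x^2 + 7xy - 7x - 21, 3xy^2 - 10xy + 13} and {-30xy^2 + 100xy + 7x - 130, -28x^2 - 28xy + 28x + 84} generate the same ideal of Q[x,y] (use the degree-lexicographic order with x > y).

For a fixed monomial order, each ideal has a unique reduced Gröbner basis; comparing bases decides equality.
Buchberger on the first generating set:
f_1 = 7x^2 + 7xy - 7x - 21, LT = x^2.
f_2 = 3xy^2 - 10xy + 13, LT = xy^2.

S(f_1,f_2): lcm = x^2y^2. S = xy^3 + 10/3x^2y - xy^2 - 3y^2 - 13/3x.
  leading term xy^3: subtract (1/3y)·f_2 from xy^3 + 10/3x^2y - xy^2 - 3y^2 - 13/3x → 10/3x^2y + 7/3xy^2 - 3y^2 - 13/3x - 13/3y
  leading term x^2y: subtract (10/21y)·f_1 from 10/3x^2y + 7/3xy^2 - 3y^2 - 13/3x - 13/3y → -xy^2 + 10/3xy - 3y^2 - 13/3x + 17/3y
  leading term xy^2: subtract (-1/3)·f_2 from -xy^2 + 10/3xy - 3y^2 - 13/3x + 17/3y → -3y^2 - 13/3x + 17/3y + 13/3
  leading term y^2: no divisor's leading term divides it; move -3y^2 to the remainder.
  leading term x: no divisor's leading term divides it; move -13/3x to the remainder.
  leading term y: no divisor's leading term divides it; move 17/3y to the remainder.
  leading term 1: no divisor's leading term divides it; move 13/3 to the remainder.
  remainder -3y^2 - 13/3x + 17/3y + 13/3 ≠ 0; add g_3 = -3y^2 - 13/3x + 17/3y + 13/3 to the basis.

The other S-polynomials (S(f_1,g_3), S(f_2,g_3)) all reduce to 0 modulo the current basis, so we have a Gröbner basis.
Inter-reduce: drop elements whose leading term is divisible by another's, tail-reduce, and make monic.
Reduced Gröbner basis: {x^2 + xy - x - 3, y^2 + 13/9x - 17/9y - 13/9}.

Buchberger on the second generating set:
h_1 = -30xy^2 + 100xy + 7x - 130, LT = xy^2.
h_2 = -28x^2 - 28xy + 28x + 84, LT = x^2.

S(h_1,h_2): lcm = x^2y^2. S = -xy^3 - 10/3x^2y + xy^2 - 7/30x^2 + 3y^2 + 13/3x.
  leading term xy^3: subtract (1/30y)·h_1 from -xy^3 - 10/3x^2y + xy^2 - 7/30x^2 + 3y^2 + 13/3x → -10/3x^2y - 7/3xy^2 - 7/30x^2 - 7/30xy + 3y^2 + 13/3x + 13/3y
  leading term x^2y: subtract (5/42y)·h_2 from -10/3x^2y - 7/3xy^2 - 7/30x^2 - 7/30xy + 3y^2 + 13/3x + 13/3y → xy^2 - 7/30x^2 - 107/30xy + 3y^2 + 13/3x - 17/3y
  leading term xy^2: subtract (-1/30)·h_1 from xy^2 - 7/30x^2 - 107/30xy + 3y^2 + 13/3x - 17/3y → -7/30x^2 - 7/30xy + 3y^2 + 137/30x - 17/3y - 13/3
  leading term x^2: subtract (1/120)·h_2 from -7/30x^2 - 7/30xy + 3y^2 + 137/30x - 17/3y - 13/3 → 3y^2 + 13/3x - 17/3y - 151/30
  leading term y^2: no divisor's leading term divides it; move 3y^2 to the remainder.
  leading term x: no divisor's leading term divides it; move 13/3x to the remainder.
  leading term y: no divisor's leading term divides it; move -17/3y to the remainder.
  leading term 1: no divisor's leading term divides it; move -151/30 to the remainder.
  remainder 3y^2 + 13/3x - 17/3y - 151/30 ≠ 0; add k_3 = 3y^2 + 13/3x - 17/3y - 151/30 to the basis.

The other S-polynomials (S(h_1,k_3), S(h_2,k_3)) all reduce to 0 modulo the current basis, so we have a Gröbner basis.
Inter-reduce: drop elements whose leading term is divisible by another's, tail-reduce, and make monic.
Reduced Gröbner basis: {x^2 + xy - x - 3, y^2 + 13/9x - 17/9y - 151/90}.

These differ, so the ideals are not equal.
The same test decides containment: I ⊆ J iff every generator of I reduces to 0 modulo a Gröbner basis of J.

No, the ideals differ.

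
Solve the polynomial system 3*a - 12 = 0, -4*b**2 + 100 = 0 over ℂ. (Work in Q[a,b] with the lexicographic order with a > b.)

{(4, -5), (4, 5)}

Compute a lex Gröbner basis by Buchberger's algorithm.
f_1 = 3*a - 12, LT = a.
f_2 = -4*b**2 + 100, LT = b**2.

The S-polynomials (S(f_1,f_2)) all reduce to 0 modulo the current basis, so we have a Gröbner basis.
Inter-reduce: drop elements whose leading term is divisible by another's, tail-reduce, and make monic.
Reduced Gröbner basis: {a - 4, b**2 - 25}.

Elimination: the polynomial b**2 - 25 lies in the elimination ideal for b, so b ∈ {-5, 5}. For each such b, the remaining basis elements (now univariate) give the rest of the solution.
  b = -5: the earlier basis element becomes a - 4 = 0, giving a = 4 — point (4, -5).
  b = 5: the earlier basis element becomes a - 4 = 0, giving a = 4 — point (4, 5).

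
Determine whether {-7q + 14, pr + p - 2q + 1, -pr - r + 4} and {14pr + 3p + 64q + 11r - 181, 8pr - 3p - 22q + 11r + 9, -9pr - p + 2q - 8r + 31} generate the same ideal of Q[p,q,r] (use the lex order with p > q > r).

Two ideals are equal iff their reduced Gröbner bases coincide (the reduced basis is unique for a fixed ordering).
Buchberger on the first generating set:
f_1 = -7q + 14, LT = q.
f_2 = pr + p - 2q + 1, LT = pr.
f_3 = -pr - r + 4, LT = pr.

S(f_2,f_3): lcm = pr. S = p - 2q - r + 5.
  leading term p: no divisor's leading term divides it; move p to the remainder.
  leading term q: subtract (\tfrac{2}{7})·f_1 from -2q - r + 5 → -r + 1
  leading term r: no divisor's leading term divides it; move -r to the remainder.
  leading term 1: no divisor's leading term divides it; move 1 to the remainder.
  remainder p - r + 1 ≠ 0; add g_4 = p - r + 1 to the basis.

S(f_2,g_4): lcm = pr. S = p - 2q + r^{2} - r + 1.
  leading term p: subtract (1)·g_4 from p - 2q + r^{2} - r + 1 → -2q + r^{2}
  leading term q: subtract (\tfrac{2}{7})·f_1 from -2q + r^{2} → r^{2} - 4
  leading term r^{2}: no divisor's leading term divides it; move r^{2} to the remainder.
  leading term 1: no divisor's leading term divides it; move -4 to the remainder.
  remainder r^{2} - 4 ≠ 0; add g_5 = r^{2} - 4 to the basis.

The other S-polynomials (S(f_1,f_2), S(f_1,f_3), S(f_1,g_4), S(f_3,g_4), S(f_1,g_5), S(f_2,g_5), S(f_3,g_5), S(g_4,g_5)) all reduce to 0 modulo the current basis, so we have a Gröbner basis.
Inter-reduce: drop elements whose leading term is divisible by another's, tail-reduce, and make monic.
Reduced Gröbner basis: {p - r + 1, q - 2, r^{2} - 4}.

Buchberger on the second generating set:
h_1 = 14pr + 3p + 64q + 11r - 181, LT = pr.
h_2 = 8pr - 3p - 22q + 11r + 9, LT = pr.
h_3 = -9pr - p + 2q - 8r + 31, LT = pr.

S(h_1,h_2): lcm = pr. S = \tfrac{33}{56}p + \tfrac{205}{28}q - \tfrac{33}{56}r - \tfrac{787}{56}.
  leading term p: no divisor's leading term divides it; move \tfrac{33}{56}p to the remainder.
  leading term q: no divisor's leading term divides it; move \tfrac{205}{28}q to the remainder.
  leading term r: no divisor's leading term divides it; move -\tfrac{33}{56}r to the remainder.
  leading term 1: no divisor's leading term divides it; move -\tfrac{787}{56} to the remainder.
  remainder \tfrac{33}{56}p + \tfrac{205}{28}q - \tfrac{33}{56}r - \tfrac{787}{56} ≠ 0; add k_4 = \tfrac{33}{56}p + \tfrac{205}{28}q - \tfrac{33}{56}r - \tfrac{787}{56} to the basis.

S(h_1,h_3): lcm = pr. S = \tfrac{13}{126}p + \tfrac{302}{63}q - \tfrac{13}{126}r - \tfrac{1195}{126}.
  leading term p: subtract (\tfrac{52}{297})·k_4 from \tfrac{13}{126}p + \tfrac{302}{63}q - \tfrac{13}{126}r - \tfrac{1195}{126} → \tfrac{1043}{297}q - \tfrac{2086}{297}
  leading term q: no divisor's leading term divides it; move \tfrac{1043}{297}q to the remainder.
  leading term 1: no divisor's leading term divides it; move -\tfrac{2086}{297} to the remainder.
  remainder \tfrac{1043}{297}q - \tfrac{2086}{297} ≠ 0; add k_5 = \tfrac{1043}{297}q - \tfrac{2086}{297} to the basis.

S(h_1,k_4): lcm = pr. S = \tfrac{3}{14}p - \tfrac{410}{33}qr + \tfrac{32}{7}q + r^{2} + \tfrac{11381}{462}r - \tfrac{181}{14}.
  leading term p: subtract (\tfrac{4}{11})·k_4 from \tfrac{3}{14}p - \tfrac{410}{33}qr + \tfrac{32}{7}q + r^{2} + \tfrac{11381}{462}r - \tfrac{181}{14} → -\tfrac{410}{33}qr + \tfrac{21}{11}q + r^{2} + \tfrac{820}{33}r - \tfrac{86}{11}
  leading term qr: subtract (-\tfrac{3690}{1043}r)·k_5 from -\tfrac{410}{33}qr + \tfrac{21}{11}q + r^{2} + \tfrac{820}{33}r - \tfrac{86}{11} → \tfrac{21}{11}q + r^{2} - \tfrac{86}{11}
  leading term q: subtract (\tfrac{81}{149})·k_5 from \tfrac{21}{11}q + r^{2} - \tfrac{86}{11} → r^{2} - 4
  leading term r^{2}: no divisor's leading term divides it; move r^{2} to the remainder.
  leading term 1: no divisor's leading term divides it; move -4 to the remainder.
  remainder r^{2} - 4 ≠ 0; add k_6 = r^{2} - 4 to the basis.

The other S-polynomials (S(h_2,h_3), S(h_2,k_4), S(h_3,k_4), S(h_1,k_5), S(h_2,k_5), S(h_3,k_5), S(k_4,k_5), S(h_1,k_6), S(h_2,k_6), S(h_3,k_6), S(k_4,k_6), S(k_5,k_6)) all reduce to 0 modulo the current basis, so we have a Gröbner basis.
Inter-reduce: drop elements whose leading term is divisible by another's, tail-reduce, and make monic.
Reduced Gröbner basis: {p - r + 1, q - 2, r^{2} - 4}.

The two bases agree; hence the ideals are identical.

Yes, the ideals are equal.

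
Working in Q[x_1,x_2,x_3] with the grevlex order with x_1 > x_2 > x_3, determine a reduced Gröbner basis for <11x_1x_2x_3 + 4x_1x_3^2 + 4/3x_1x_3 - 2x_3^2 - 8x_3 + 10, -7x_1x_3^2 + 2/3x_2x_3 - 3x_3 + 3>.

f_1 = 11x_1x_2x_3 + 4x_1x_3^2 + 4/3x_1x_3 - 2x_3^2 - 8x_3 + 10, LT = x_1x_2x_3.
f_2 = -7x_1x_3^2 + 2/3x_2x_3 - 3x_3 + 3, LT = x_1x_3^2.

S(f_1,f_2): lcm = x_1x_2x_3^2. S = 4/11x_1x_3^3 + 2/21x_2^2x_3 + 4/33x_1x_3^2 - 2/11x_3^3 - 3/7x_2x_3 - 8/11x_3^2 + 3/7x_2 + 10/11x_3.
  leading term x_1x_3^3: subtract (-4/77x_3)·f_2 from 4/11x_1x_3^3 + 2/21x_2^2x_3 + 4/33x_1x_3^2 - 2/11x_3^3 - 3/7x_2x_3 - 8/11x_3^2 + 3/7x_2 + 10/11x_3 → 2/21x_2^2x_3 + 4/33x_1x_3^2 + 8/231x_2x_3^2 - 2/11x_3^3 - 3/7x_2x_3 - 68/77x_3^2 + 3/7x_2 + 82/77x_3
  leading term x_2^2x_3: no divisor's leading term divides it; move 2/21x_2^2x_3 to the remainder.
  leading term x_1x_3^2: subtract (-4/231)·f_2 from 4/33x_1x_3^2 + 8/231x_2x_3^2 - 2/11x_3^3 - 3/7x_2x_3 - 68/77x_3^2 + 3/7x_2 + 82/77x_3 → 8/231x_2x_3^2 - 2/11x_3^3 - 289/693x_2x_3 - 68/77x_3^2 + 3/7x_2 + 78/77x_3 + 4/77
  leading term x_2x_3^2: no divisor's leading term divides it; move 8/231x_2x_3^2 to the remainder.
  leading term x_3^3: no divisor's leading term divides it; move -2/11x_3^3 to the remainder.
  leading term x_2x_3: no divisor's leading term divides it; move -289/693x_2x_3 to the remainder.
  leading term x_3^2: no divisor's leading term divides it; move -68/77x_3^2 to the remainder.
  leading term x_2: no divisor's leading term divides it; move 3/7x_2 to the remainder.
  leading term x_3: no divisor's leading term divides it; move 78/77x_3 to the remainder.
  leading term 1: no divisor's leading term divides it; move 4/77 to the remainder.
  remainder 2/21x_2^2x_3 + 8/231x_2x_3^2 - 2/11x_3^3 - 289/693x_2x_3 - 68/77x_3^2 + 3/7x_2 + 78/77x_3 + 4/77 ≠ 0; add g_3 = 2/21x_2^2x_3 + 8/231x_2x_3^2 - 2/11x_3^3 - 289/693x_2x_3 - 68/77x_3^2 + 3/7x_2 + 78/77x_3 + 4/77 to the basis.

S(f_1,g_3): lcm = x_1x_2^2x_3. S = 21/11x_1x_3^3 + 9/2x_1x_2x_3 + 102/11x_1x_3^2 - 2/11x_2x_3^2 - 9/2x_1x_2 - 117/11x_1x_3 - 8/11x_2x_3 - 6/11x_1 + 10/11x_2.
  leading term x_1x_3^3: subtract (-3/11x_3)·f_2 from 21/11x_1x_3^3 + 9/2x_1x_2x_3 + 102/11x_1x_3^2 - 2/11x_2x_3^2 - 9/2x_1x_2 - 117/11x_1x_3 - 8/11x_2x_3 - 6/11x_1 + 10/11x_2 → 9/2x_1x_2x_3 + 102/11x_1x_3^2 - 9/2x_1x_2 - 117/11x_1x_3 - 8/11x_2x_3 - 9/11x_3^2 - 6/11x_1 + 10/11x_2 + 9/11x_3
  leading term x_1x_2x_3: subtract (9/22)·f_1 from 9/2x_1x_2x_3 + 102/11x_1x_3^2 - 9/2x_1x_2 - 117/11x_1x_3 - 8/11x_2x_3 - 9/11x_3^2 - 6/11x_1 + 10/11x_2 + 9/11x_3 → 84/11x_1x_3^2 - 9/2x_1x_2 - 123/11x_1x_3 - 8/11x_2x_3 - 6/11x_1 + 10/11x_2 + 45/11x_3 - 45/11
  leading term x_1x_3^2: subtract (-12/11)·f_2 from 84/11x_1x_3^2 - 9/2x_1x_2 - 123/11x_1x_3 - 8/11x_2x_3 - 6/11x_1 + 10/11x_2 + 45/11x_3 - 45/11 → -9/2x_1x_2 - 123/11x_1x_3 - 6/11x_1 + 10/11x_2 + 9/11x_3 - 9/11
  leading term x_1x_2: no divisor's leading term divides it; move -9/2x_1x_2 to the remainder.
  leading term x_1x_3: no divisor's leading term divides it; move -123/11x_1x_3 to the remainder.
  leading term x_1: no divisor's leading term divides it; move -6/11x_1 to the remainder.
  leading term x_2: no divisor's leading term divides it; move 10/11x_2 to the remainder.
  leading term x_3: no divisor's leading term divides it; move 9/11x_3 to the remainder.
  leading term 1: no divisor's leading term divides it; move -9/11 to the remainder.
  remainder -9/2x_1x_2 - 123/11x_1x_3 - 6/11x_1 + 10/11x_2 + 9/11x_3 - 9/11 ≠ 0; add g_4 = -9/2x_1x_2 - 123/11x_1x_3 - 6/11x_1 + 10/11x_2 + 9/11x_3 - 9/11 to the basis.

The other S-polynomials (S(f_2,g_3), S(f_1,g_4), S(f_2,g_4), S(g_3,g_4)) all reduce to 0 modulo the current basis, so we have a Gröbner basis.
Inter-reduce: drop elements whose leading term is divisible by another's, tail-reduce, and make monic.

G = {x_2^2x_3 + 4/11x_2x_3^2 - 21/11x_3^3 - 289/66x_2x_3 - 102/11x_3^2 + 9/2x_2 + 117/11x_3 + 6/11, x_1x_3^2 - 2/21x_2x_3 + 3/7x_3 - 3/7, x_1x_2 + 82/33x_1x_3 + 4/33x_1 - 20/99x_2 - 2/11x_3 + 2/11}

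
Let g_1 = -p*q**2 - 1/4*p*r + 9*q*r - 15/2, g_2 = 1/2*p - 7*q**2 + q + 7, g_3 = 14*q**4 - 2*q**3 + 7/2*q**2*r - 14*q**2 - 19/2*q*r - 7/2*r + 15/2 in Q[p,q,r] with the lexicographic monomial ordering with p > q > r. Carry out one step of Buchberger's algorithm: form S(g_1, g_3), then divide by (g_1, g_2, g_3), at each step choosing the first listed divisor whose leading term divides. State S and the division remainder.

lcm(LM(g_1), LM(g_3)) = p*q**4.
S = (lcm/LT(g_1))·g_1 − (lcm/LT(g_3))·g_3 = 1/7*p*q**3 + p*q**2 + 19/28*p*q*r + 1/4*p*r - 15/28*p - 9*q**3*r + 15/2*q**2.
Reduce S modulo (g_1, g_2, g_3) in that order:
  leading term p*q**3: subtract (-1/7*q)·g_1 from 1/7*p*q**3 + p*q**2 + 19/28*p*q*r + 1/4*p*r - 15/28*p - 9*q**3*r + 15/2*q**2 → p*q**2 + 9/14*p*q*r + 1/4*p*r - 15/28*p - 9*q**3*r + 9/7*q**2*r + 15/2*q**2 - 15/14*q
  leading term p*q**2: subtract (-1)·g_1 from p*q**2 + 9/14*p*q*r + 1/4*p*r - 15/28*p - 9*q**3*r + 9/7*q**2*r + 15/2*q**2 - 15/14*q → 9/14*p*q*r - 15/28*p - 9*q**3*r + 9/7*q**2*r + 15/2*q**2 + 9*q*r - 15/14*q - 15/2
  leading term p*q*r: subtract (9/7*q*r)·g_2 from 9/14*p*q*r - 15/28*p - 9*q**3*r + 9/7*q**2*r + 15/2*q**2 + 9*q*r - 15/14*q - 15/2 → -15/28*p + 15/2*q**2 - 15/14*q - 15/2
  leading term p: subtract (-15/14)·g_2 from -15/28*p + 15/2*q**2 - 15/14*q - 15/2 → 0
The remainder is 0, so this S-polynomial contributes no new basis element.

S(g_1, g_3) = 1/7*p*q**3 + p*q**2 + 19/28*p*q*r + 1/4*p*r - 15/28*p - 9*q**3*r + 15/2*q**2; remainder on division = 0.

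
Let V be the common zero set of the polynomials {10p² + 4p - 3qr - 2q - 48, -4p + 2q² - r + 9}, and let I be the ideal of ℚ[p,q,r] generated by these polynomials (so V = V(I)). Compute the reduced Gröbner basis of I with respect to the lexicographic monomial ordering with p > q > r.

G = {p - ½q² + ¼r - 9/4, q⁴ - q²r + 49/5q² - 6/5qr - ⅘q + ¼r² - 49/10r + 93/20}

The reduced Gröbner basis is the canonical form of the ideal for this ordering.

f_1 = 10p² + 4p - 3qr - 2q - 48, LT = p².
f_2 = -4p + 2q² - r + 9, LT = p.

S(f_1,f_2): lcm = p². S = ½pq² - ¼pr + 53/20p - 3/10qr - ⅕q - 24/5.
  reduce S modulo (f_1, f_2):
  remainder ¼q⁴ - ¼q²r + 49/20q² - 3/10qr - ⅕q + 1/16r² - 49/40r + 93/80 ≠ 0; add g_3 = ¼q⁴ - ¼q²r + 49/20q² - 3/10qr - ⅕q + 1/16r² - 49/40r + 93/80 to the basis.

The other S-polynomials (S(f_1,g_3), S(f_2,g_3)) all reduce to 0 modulo the current basis, so we have a Gröbner basis.
Inter-reduce: drop elements whose leading term is divisible by another's, tail-reduce, and make monic.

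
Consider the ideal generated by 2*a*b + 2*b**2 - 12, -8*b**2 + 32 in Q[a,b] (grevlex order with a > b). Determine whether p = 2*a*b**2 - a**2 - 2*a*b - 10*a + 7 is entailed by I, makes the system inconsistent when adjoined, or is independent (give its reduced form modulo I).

2*a*b**2 - a**2 - 2*a*b - 10*a + 7 is independent of I; its normal form modulo I is -b + 2.

First compute the reduced Gröbner basis of I by Buchberger's algorithm.
f_1 = 2*a*b + 2*b**2 - 12, LT = a*b.
f_2 = -8*b**2 + 32, LT = b**2.

S(f_1,f_2): lcm = a*b**2. S = b**3 + 4*a - 6*b.
  leading term b**3: subtract (-1/8*b)·f_2 from b**3 + 4*a - 6*b → 4*a - 2*b
  leading term a: no divisor's leading term divides it; move 4*a to the remainder.
  leading term b: no divisor's leading term divides it; move -2*b to the remainder.
  remainder 4*a - 2*b ≠ 0; add h_3 = 4*a - 2*b to the basis.

The other S-polynomials (S(f_1,h_3), S(f_2,h_3)) all reduce to 0 modulo the current basis, so we have a Gröbner basis.
Inter-reduce: drop elements whose leading term is divisible by another's, tail-reduce, and make monic.
Reduced Gröbner basis: {b**2 - 4, a - 1/2*b}.
Label its elements g_1 = b**2 - 4, g_2 = a - 1/2*b.

Reduce p = 2*a*b**2 - a**2 - 2*a*b - 10*a + 7 modulo G:
  leading term a*b**2: subtract (2*a)·g_1 from 2*a*b**2 - a**2 - 2*a*b - 10*a + 7 → -a**2 - 2*a*b - 2*a + 7
  leading term a**2: subtract (-a)·g_2 from -a**2 - 2*a*b - 2*a + 7 → -5/2*a*b - 2*a + 7
  leading term a*b: subtract (-5/2*b)·g_2 from -5/2*a*b - 2*a + 7 → -5/4*b**2 - 2*a + 7
  leading term b**2: subtract (-5/4)·g_1 from -5/4*b**2 - 2*a + 7 → -2*a + 2
  leading term a: subtract (-2)·g_2 from -2*a + 2 → -b + 2
  leading term b: no divisor's leading term divides it; move -b to the remainder.
  leading term 1: no divisor's leading term divides it; move 2 to the remainder.
  normal form = -b + 2.
The normal form is nonzero, so p ∉ I. Since p minus its normal form lies in I, I + (p) = I + (r) where r = -b + 2; decide whether this ideal is the whole ring.
Run Buchberger on G together with r (pairs among the g_i already reduce to 0 since G is a Gröbner basis):
g_1 = b**2 - 4, LT = b**2.
g_2 = a - 1/2*b, LT = a.
r = -b + 2, LT = b.

The S-polynomials (S(g_1,g_2), S(g_1,r), S(g_2,r)) all reduce to 0 modulo the current basis, so we have a Gröbner basis.
Inter-reduce: drop elements whose leading term is divisible by another's, tail-reduce, and make monic.
Reduced Gröbner basis: {a - 1, b - 2}.
The reduced Gröbner basis of I + (p) is {a - 1, b - 2} ≠ {1}, a proper ideal, so the enlarged system stays consistent: p is independent of I, with normal form -b + 2.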